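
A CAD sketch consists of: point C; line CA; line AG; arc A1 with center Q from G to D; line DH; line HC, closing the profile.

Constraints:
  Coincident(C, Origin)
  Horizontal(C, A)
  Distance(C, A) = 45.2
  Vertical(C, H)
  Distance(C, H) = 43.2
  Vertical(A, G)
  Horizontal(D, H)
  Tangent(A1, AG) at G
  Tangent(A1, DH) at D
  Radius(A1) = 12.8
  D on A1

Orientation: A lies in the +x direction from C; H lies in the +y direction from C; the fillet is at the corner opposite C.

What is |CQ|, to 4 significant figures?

44.43

C is at the origin; C and A share the same y with |CA| = 45.2 and A on the +x side, so A = (45.20, 0.000). CH is vertical with |CH| = 43.2 and H on the +y side, so H = (0.000, 43.20). The virtual corner opposite C is at (45.20, 43.20). A1 meets AG tangentially, so QG is at right angles to AG and A1 meets DH tangentially, so QD is at right angles to DH, with radius 12.8, so the center Q sits 12.8 in from both sides at Q = (32.40, 30.40). Then |CQ| = |Q − C| = 44.43.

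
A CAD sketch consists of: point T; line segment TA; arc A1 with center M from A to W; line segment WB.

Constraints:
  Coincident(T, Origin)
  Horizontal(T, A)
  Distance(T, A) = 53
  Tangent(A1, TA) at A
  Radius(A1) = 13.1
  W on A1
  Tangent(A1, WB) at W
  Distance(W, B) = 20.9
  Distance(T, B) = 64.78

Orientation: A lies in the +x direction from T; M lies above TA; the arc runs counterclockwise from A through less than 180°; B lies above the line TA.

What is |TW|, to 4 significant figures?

67.11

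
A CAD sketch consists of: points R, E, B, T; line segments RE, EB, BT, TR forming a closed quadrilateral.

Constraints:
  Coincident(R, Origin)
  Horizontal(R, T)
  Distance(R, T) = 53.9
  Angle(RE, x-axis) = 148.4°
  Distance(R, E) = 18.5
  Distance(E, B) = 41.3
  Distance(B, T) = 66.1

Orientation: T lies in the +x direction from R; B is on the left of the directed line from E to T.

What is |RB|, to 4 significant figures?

45.41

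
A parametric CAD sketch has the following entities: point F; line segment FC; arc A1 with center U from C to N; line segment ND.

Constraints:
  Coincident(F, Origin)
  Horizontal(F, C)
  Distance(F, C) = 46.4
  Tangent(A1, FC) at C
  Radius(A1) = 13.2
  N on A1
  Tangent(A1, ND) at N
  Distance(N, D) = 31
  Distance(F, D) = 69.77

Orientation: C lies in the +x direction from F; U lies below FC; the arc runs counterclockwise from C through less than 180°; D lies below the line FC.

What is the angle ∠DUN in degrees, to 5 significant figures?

66.935°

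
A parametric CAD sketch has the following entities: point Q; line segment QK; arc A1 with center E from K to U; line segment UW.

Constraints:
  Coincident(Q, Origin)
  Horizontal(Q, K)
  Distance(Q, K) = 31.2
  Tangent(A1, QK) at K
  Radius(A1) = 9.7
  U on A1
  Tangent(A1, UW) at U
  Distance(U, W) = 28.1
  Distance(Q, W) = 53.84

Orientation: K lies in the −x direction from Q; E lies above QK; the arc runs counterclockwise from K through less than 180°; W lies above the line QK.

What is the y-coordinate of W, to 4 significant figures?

38.79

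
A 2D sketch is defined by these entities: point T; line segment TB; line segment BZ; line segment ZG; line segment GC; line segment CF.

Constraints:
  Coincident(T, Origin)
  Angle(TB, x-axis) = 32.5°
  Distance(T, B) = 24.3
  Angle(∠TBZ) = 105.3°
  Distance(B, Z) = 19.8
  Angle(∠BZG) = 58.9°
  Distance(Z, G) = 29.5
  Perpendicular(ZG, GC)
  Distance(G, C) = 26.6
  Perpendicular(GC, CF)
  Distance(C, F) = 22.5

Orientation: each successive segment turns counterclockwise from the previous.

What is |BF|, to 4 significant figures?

10.17

T is at the origin; TB runs at 32.5° with length 24.3, so B = (20.49, 13.06). ∠TBZ = 105.3° gives BZ at 107.2° from the x-axis; with |BZ| = 19.8, Z = (14.64, 31.97). ∠BZG = 58.9° gives ZG at -131.7° from the x-axis; with |ZG| = 29.5, G = (-4.985, 9.945). ZG is perpendicular to GC, so GC runs at -41.70°; with |GC| = 26.6, C = (14.88, -7.750). GC is perpendicular to CF, so CF runs at 48.30°; with |CF| = 22.5, F = (29.84, 9.049). Then |BF| = |F − B| = 10.17.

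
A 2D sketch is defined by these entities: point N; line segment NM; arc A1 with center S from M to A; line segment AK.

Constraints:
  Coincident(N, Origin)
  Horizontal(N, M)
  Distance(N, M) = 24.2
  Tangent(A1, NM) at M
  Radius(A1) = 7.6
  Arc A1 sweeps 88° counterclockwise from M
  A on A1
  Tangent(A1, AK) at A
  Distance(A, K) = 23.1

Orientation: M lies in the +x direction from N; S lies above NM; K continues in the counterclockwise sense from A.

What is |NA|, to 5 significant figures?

32.630

N is at the origin; N and M share the same y with |NM| = 24.2 and M on the +x side, so M = (24.200, 0.0000). A1 meets NM tangentially, so SM is at right angles to NM, so S = M + (0, 7.6) = (24.200, 7.6000). On A1, M sits at bearing -90° from S; an 88° counterclockwise sweep puts A at bearing -2°, so A = S + 7.6·(cos -2°, sin -2°) = (31.795, 7.3348). Then |NA| = |A − N| = 32.630.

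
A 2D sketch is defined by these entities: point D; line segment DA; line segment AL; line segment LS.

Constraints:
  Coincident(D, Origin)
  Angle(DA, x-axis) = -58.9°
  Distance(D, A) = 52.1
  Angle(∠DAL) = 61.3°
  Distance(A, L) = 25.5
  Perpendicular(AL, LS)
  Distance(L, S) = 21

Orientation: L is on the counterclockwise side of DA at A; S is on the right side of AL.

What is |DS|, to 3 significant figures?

66.7

D is at the origin; DA runs at -58.9° with length 52.1, so A = 52.1·(cos -58.9°, sin -58.9°) = (26.9, -44.6). ∠DAL = 61.3°, so AL runs at -58.9° + (180° − 61.3°) = 59.8° from the x-axis; with |AL| = 25.5, L = A + 25.5·(cos 59.8°, sin 59.8°) = (39.7, -22.6). AL ⟂ LS; with |LS| = 21.0 on the right of AL, S = L + 21.0·(0.864, -0.503) = (57.9, -33.1). Then |DS| = |S − D| = 66.7.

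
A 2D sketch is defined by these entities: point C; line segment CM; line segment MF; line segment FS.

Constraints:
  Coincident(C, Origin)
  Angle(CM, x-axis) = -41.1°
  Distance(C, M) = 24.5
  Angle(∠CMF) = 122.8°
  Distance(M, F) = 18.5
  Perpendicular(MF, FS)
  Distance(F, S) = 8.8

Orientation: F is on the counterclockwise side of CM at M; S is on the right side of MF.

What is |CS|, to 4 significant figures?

43.28

∠CMF = 122.8°, so MF runs at -41.1° + (180° − 122.8°) = 16.10° from the x-axis; with |MF| = 18.5, F = M + 18.5·(cos 16.10°, sin 16.10°) = (36.24, -10.98). MF ⟂ FS; with |FS| = 8.8 on the right of MF, S = F + 8.8·(0.2773, -0.9608) = (38.68, -19.43). Then |CS| = |S − C| = 43.28.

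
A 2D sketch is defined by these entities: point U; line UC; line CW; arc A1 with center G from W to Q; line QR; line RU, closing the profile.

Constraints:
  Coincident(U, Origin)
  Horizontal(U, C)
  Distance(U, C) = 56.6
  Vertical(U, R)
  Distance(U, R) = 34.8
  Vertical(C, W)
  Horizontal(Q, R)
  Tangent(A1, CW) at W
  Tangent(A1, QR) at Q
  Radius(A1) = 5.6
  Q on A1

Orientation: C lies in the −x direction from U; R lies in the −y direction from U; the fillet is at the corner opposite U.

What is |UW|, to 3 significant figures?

63.7

The virtual corner opposite U is at (-56.6, -34.8). Tangency of A1 to CW means the radius GW is perpendicular to CW and tangency of A1 to QR means the radius GQ is perpendicular to QR, with radius 5.6, so the center G sits 5.6 in from both sides at G = (-51.0, -29.2). That places the tangent points at W = (-56.6, -29.2) on CW and Q = (-51.0, -34.8) on QR. Then |UW| = |W − U| = 63.7.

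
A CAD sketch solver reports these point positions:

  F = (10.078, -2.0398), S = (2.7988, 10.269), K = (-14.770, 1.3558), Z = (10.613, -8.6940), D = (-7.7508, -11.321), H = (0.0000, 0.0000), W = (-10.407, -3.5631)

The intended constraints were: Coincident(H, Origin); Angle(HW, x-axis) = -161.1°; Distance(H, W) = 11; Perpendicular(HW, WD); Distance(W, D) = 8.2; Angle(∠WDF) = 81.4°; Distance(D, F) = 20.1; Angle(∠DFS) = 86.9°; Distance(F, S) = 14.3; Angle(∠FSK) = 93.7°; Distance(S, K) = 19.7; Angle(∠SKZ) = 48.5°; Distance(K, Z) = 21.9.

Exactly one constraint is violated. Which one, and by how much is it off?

Distance(K, Z) = 21.9 — off by 5.40.

H = (0.00, 0.00) ✓; HW at -161.1° ✓; |HW| = 11.00 ✓; ∠(HW, WD) = 90.00° ✓; |WD| = 8.200 ✓; ∠WDF = 81.40° ✓; |DF| = 20.10 ✓; ∠DFS = 86.90° ✓; |FS| = 14.30 ✓; ∠FSK = 93.70° ✓; |SK| = 19.70 ✓; ∠SKZ = 48.50° ✓; |KZ| = 27.30 ✗.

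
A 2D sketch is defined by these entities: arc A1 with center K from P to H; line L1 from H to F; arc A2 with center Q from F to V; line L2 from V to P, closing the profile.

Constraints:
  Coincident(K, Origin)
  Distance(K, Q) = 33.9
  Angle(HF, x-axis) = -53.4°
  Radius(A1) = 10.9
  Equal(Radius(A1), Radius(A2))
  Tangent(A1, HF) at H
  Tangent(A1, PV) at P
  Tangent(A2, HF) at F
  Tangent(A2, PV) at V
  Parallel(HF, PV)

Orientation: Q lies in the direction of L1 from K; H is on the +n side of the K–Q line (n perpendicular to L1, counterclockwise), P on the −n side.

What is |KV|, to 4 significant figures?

35.61

Tangency of A1 to both parallel lines with radius 10.9 puts H and P at K ± 10.9·n: H = (8.751, 6.499), P = (-8.751, -6.499). Equal radii place F and V the same way about Q: F = Q + 10.9·n = (28.96, -20.72), V = Q − 10.9·n = (11.46, -33.71). Then |KV| = |V − K| = 35.61.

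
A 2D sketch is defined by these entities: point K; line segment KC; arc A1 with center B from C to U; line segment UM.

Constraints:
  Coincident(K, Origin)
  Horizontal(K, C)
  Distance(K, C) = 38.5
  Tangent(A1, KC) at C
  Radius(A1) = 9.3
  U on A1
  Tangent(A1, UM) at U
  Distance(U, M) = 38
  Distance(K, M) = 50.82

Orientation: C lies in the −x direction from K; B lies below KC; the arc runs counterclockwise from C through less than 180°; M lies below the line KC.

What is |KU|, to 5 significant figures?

48.287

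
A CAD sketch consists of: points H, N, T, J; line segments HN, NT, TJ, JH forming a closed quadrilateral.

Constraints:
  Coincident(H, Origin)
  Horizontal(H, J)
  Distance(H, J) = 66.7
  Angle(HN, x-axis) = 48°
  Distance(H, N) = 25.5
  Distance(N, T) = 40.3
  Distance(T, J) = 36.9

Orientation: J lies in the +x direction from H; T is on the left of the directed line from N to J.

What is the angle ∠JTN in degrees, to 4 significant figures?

86.86°

Checks: |NT| = 40.30 ✓; |TJ| = 36.90 ✓.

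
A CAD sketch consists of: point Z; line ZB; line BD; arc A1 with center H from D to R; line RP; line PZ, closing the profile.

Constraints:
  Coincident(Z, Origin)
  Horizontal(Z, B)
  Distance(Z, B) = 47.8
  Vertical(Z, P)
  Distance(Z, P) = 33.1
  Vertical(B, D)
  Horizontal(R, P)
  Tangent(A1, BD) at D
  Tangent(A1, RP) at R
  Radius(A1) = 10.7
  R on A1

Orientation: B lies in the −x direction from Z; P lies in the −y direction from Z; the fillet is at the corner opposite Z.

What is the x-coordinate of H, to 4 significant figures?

-37.10

Z is at the origin; Z and B share the same y with |ZB| = 47.8 and B on the −x side, so B = (-47.80, 0.000). Z and P share the same x with |ZP| = 33.1 and P on the −y side, so P = (0.000, -33.10). The virtual corner opposite Z is at (-47.80, -33.10). A1 meets BD tangentially, so HD is at right angles to BD and tangency of A1 to RP means the radius HR is perpendicular to RP, with radius 10.7, so the center H sits 10.7 in from both sides at H = (-37.10, -22.40). So H.x = -37.10.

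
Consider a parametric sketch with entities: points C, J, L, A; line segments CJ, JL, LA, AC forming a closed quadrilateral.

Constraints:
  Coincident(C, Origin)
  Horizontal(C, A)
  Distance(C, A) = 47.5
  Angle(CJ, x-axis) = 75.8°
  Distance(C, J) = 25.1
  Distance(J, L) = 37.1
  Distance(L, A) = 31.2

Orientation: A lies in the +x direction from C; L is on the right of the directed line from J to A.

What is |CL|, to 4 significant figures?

21.15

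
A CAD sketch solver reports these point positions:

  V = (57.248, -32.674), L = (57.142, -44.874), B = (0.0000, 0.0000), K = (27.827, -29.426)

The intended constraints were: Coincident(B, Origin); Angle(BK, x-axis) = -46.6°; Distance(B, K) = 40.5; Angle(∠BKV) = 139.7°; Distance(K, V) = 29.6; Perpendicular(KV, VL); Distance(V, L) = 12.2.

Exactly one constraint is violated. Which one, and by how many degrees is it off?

Perpendicular(KV, VL) — off by 5.80°.

B = (0.00, 0.00) ✓; BK at -46.60° ✓; |BK| = 40.50 ✓; ∠BKV = 139.7° ✓; |KV| = 29.60 ✓; ∠(KV, VL) = 84.20° ✗; |VL| = 12.20 ✓.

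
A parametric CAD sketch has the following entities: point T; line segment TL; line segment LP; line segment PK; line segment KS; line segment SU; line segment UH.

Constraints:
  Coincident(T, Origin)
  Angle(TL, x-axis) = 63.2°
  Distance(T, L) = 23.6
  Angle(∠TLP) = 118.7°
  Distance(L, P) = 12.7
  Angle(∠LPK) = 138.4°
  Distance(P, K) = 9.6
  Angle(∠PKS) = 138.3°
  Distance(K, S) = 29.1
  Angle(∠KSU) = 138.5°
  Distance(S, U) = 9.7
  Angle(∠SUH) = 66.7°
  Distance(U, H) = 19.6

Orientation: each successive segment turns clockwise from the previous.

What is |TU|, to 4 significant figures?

36.79

T is at the origin; TL runs at 63.2° with length 23.6, so L = (10.64, 21.07). ∠TLP = 118.7° gives LP at 1.900° from the x-axis; with |LP| = 12.7, P = (23.33, 21.49). ∠LPK = 138.4° gives PK at -39.70° from the x-axis; with |PK| = 9.6, K = (30.72, 15.35). ∠PKS = 138.3° gives KS at -81.40° from the x-axis; with |KS| = 29.1, S = (35.07, -13.42). ∠KSU = 138.5° gives SU at -122.9° from the x-axis; with |SU| = 9.7, U = (29.80, -21.56). Then |TU| = |U − T| = 36.79.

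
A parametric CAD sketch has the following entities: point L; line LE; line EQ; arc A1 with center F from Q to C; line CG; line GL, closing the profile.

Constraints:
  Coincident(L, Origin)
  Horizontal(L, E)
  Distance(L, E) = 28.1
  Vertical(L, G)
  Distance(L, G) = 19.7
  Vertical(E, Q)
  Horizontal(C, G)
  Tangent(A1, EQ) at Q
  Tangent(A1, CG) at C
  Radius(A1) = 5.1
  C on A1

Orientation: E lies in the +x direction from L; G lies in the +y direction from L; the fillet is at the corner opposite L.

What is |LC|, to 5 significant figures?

30.283

L is at the origin; L and E share the same y with |LE| = 28.1 and E on the +x side, so E = (28.100, 0.0000). LG is vertical with |LG| = 19.7 and G on the +y side, so G = (0.0000, 19.700). The virtual corner opposite L is at (28.100, 19.700). A1 meets EQ tangentially, so FQ is at right angles to EQ and since A1 is tangent to CG there, FC ⟂ CG, with radius 5.1, so the center F sits 5.1 in from both sides at F = (23.000, 14.600). That places the tangent points at Q = (28.100, 14.600) on EQ and C = (23.000, 19.700) on CG. Then |LC| = |C − L| = 30.283.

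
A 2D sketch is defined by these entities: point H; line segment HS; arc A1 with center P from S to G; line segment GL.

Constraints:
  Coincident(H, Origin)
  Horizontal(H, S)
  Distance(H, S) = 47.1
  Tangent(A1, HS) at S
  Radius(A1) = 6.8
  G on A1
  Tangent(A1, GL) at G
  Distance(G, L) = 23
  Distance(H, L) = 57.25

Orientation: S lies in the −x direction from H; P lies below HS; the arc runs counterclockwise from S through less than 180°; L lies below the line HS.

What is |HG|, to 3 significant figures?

54.4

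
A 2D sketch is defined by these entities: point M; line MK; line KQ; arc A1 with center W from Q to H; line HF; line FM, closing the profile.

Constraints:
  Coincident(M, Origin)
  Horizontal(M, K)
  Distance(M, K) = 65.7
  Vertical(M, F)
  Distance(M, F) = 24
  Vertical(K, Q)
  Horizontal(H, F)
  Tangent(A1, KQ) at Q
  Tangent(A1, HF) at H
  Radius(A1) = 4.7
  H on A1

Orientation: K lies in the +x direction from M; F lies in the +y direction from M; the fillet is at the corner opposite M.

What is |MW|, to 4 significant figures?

63.98

MF is vertical with |MF| = 24.0 and F on the +y side, so F = (0.000, 24.00). The virtual corner opposite M is at (65.70, 24.00). Tangency of A1 to KQ means the radius WQ is perpendicular to KQ and the tangent condition forces WH to be normal to HF, with radius 4.7, so the center W sits 4.7 in from both sides at W = (61.00, 19.30). Then |MW| = |W − M| = 63.98.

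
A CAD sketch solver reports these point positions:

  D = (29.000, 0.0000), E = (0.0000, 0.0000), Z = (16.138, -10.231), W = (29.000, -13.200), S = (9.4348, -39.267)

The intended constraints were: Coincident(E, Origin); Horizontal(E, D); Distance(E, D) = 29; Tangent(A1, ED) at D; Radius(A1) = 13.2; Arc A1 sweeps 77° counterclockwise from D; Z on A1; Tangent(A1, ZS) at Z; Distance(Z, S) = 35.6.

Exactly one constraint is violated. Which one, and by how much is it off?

Distance(Z, S) = 35.6 — off by 5.80.

E = (0.00, 0.00) ✓; E.y = 0.00, D.y = 0.00 ✓; |ED| = 29.00 ✓; ∠(WD, DE) = 90.00° ✓; |WD| = 13.20 ✓; bearing(W→Z) − bearing(W→D) = 77.00° ✓; |WZ| = 13.20 ✓; ∠(WZ, ZS) = 90.00° ✓; |ZS| = 29.80 ✗.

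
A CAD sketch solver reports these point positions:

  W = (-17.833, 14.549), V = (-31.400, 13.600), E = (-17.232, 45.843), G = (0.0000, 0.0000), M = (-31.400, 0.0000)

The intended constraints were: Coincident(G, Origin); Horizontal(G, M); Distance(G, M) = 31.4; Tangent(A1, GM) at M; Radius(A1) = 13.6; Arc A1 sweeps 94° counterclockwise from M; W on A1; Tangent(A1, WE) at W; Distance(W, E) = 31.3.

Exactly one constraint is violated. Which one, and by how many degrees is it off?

Tangent(A1, WE) at W — off by 5.10°.

G = (0.00, 0.00) ✓; G.y = 0.00, M.y = 0.00 ✓; |GM| = 31.40 ✓; ∠(VM, MG) = 90.00° ✓; |VM| = 13.60 ✓; bearing(V→W) − bearing(V→M) = 94.00° ✓; |VW| = 13.60 ✓; ∠(VW, WE) = 95.10° ✗; |WE| = 31.30 ✓.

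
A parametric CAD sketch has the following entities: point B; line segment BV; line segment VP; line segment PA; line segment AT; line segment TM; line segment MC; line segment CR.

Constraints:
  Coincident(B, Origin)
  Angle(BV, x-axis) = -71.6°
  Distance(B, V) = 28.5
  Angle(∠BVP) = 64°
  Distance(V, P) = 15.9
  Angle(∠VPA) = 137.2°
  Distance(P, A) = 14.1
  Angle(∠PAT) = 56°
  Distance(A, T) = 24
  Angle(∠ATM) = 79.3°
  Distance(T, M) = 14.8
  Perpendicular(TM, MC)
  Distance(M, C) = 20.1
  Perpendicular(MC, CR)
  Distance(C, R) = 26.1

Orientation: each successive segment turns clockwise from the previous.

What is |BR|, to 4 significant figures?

10.96

B is at the origin; BV runs at -71.6° with length 28.5, so V = (8.996, -27.04). ∠BVP = 64.0° gives VP at 172.4° from the x-axis; with |VP| = 15.9, P = (-6.764, -24.94). ∠VPA = 137.2° gives PA at 129.6° from the x-axis; with |PA| = 14.1, A = (-15.75, -14.08). ∠PAT = 56.0° gives AT at 5.600° from the x-axis; with |AT| = 24.0, T = (8.133, -11.73). ∠ATM = 79.3° gives TM at -95.10° from the x-axis; with |TM| = 14.8, M = (6.818, -26.48). TM ⟂ MC, so MC runs at 174.9°; with |MC| = 20.1, C = (-13.20, -24.69). The perpendicularity gives CR at right angles to MC, so CR runs at 84.90°; with |CR| = 26.1, R = (-10.88, 1.308). Then |BR| = |R − B| = 10.96.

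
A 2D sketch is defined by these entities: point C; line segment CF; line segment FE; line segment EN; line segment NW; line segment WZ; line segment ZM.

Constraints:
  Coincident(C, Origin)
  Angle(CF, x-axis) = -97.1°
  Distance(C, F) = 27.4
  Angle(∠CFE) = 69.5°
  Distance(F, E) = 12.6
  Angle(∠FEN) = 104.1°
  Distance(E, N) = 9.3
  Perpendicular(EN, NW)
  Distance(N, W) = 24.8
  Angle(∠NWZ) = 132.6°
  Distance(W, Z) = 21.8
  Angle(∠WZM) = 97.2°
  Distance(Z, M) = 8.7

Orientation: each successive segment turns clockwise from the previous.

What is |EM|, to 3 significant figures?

36.5

∠NWZ = 132.6° gives WZ at -60.9° from the x-axis; with |WZ| = 21.8, Z = (22.3, -37.1). ∠WZM = 97.2° gives ZM at -144° from the x-axis; with |ZM| = 8.7, M = (15.3, -42.3). Then |EM| = |M − E| = 36.5.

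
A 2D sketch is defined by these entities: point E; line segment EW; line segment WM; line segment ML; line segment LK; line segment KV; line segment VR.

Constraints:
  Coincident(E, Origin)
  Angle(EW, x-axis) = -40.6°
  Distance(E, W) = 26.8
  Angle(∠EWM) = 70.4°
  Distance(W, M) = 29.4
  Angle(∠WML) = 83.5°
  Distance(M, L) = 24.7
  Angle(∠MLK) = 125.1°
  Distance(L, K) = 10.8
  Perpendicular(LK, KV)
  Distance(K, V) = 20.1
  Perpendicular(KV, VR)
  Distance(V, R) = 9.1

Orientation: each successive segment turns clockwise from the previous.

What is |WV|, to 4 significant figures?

14.20

E is at the origin; EW runs at -40.6° with length 26.8, so W = (20.35, -17.44). ∠EWM = 70.4° gives WM at -150.2° from the x-axis; with |WM| = 29.4, M = (-5.164, -32.05). ∠WML = 83.5° gives ML at 113.3° from the x-axis; with |ML| = 24.7, L = (-14.93, -9.366). ∠MLK = 125.1° gives LK at 58.40° from the x-axis; with |LK| = 10.8, K = (-9.275, -0.1675). The perpendicularity gives KV at right angles to LK, so KV runs at -31.60°; with |KV| = 20.1, V = (7.845, -10.70). Then |WV| = |V − W| = 14.20.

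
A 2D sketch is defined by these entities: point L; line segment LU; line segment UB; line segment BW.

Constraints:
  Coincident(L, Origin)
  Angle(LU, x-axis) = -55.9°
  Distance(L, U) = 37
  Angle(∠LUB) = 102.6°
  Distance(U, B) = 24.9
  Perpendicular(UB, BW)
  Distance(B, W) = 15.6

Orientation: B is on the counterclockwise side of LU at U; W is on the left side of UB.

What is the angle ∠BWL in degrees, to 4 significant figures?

121.9°

L is at the origin; LU runs at -55.9° with length 37.0, so U = 37.0·(cos -55.9°, sin -55.9°) = (20.74, -30.64). ∠LUB = 102.6°, so UB runs at -55.9° + (180° − 102.6°) = 21.50° from the x-axis; with |UB| = 24.9, B = U + 24.9·(cos 21.50°, sin 21.50°) = (43.91, -21.51). The perpendicularity gives BW at right angles to UB; with |BW| = 15.6 on the left of UB, W = B + 15.6·(-0.3665, 0.9304) = (38.19, -6.998). Then cos ∠BWL = WB·WL / (|WB||WL|), giving 121.9°.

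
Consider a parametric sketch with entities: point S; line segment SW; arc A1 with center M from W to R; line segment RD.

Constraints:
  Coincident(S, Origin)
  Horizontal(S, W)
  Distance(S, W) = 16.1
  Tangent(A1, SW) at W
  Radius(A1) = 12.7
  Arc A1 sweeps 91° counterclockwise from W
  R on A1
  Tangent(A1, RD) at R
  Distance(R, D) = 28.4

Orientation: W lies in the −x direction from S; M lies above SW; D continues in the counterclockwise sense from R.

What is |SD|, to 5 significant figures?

41.501

S is at the origin; SW is horizontal with |SW| = 16.1 and W on the −x side, so W = (-16.100, 0.0000). Tangency of A1 to SW means the radius MW is perpendicular to SW, so M = W + (0, 12.7) = (-16.100, 12.700). On A1, W sits at bearing -90° from M; a 91° counterclockwise sweep puts R at bearing 1°, so R = M + 12.7·(cos 1°, sin 1°) = (-3.4019, 12.922). A1 meets RD tangentially, so MR is at right angles to RD, so RD runs along (−sin 1°, cos 1°); with |RD| = 28.4, D = (-3.8976, 41.317). Then |SD| = |D − S| = 41.501.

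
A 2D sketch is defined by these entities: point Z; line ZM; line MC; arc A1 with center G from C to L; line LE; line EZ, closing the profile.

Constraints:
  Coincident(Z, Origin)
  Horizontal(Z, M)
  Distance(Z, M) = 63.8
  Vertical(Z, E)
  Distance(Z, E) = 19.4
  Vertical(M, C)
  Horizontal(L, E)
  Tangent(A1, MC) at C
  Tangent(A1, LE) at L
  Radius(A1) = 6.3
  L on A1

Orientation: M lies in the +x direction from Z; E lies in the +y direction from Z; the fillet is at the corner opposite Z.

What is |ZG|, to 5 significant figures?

58.973

Z is at the origin; ZM is horizontal with |ZM| = 63.8 and M on the +x side, so M = (63.800, 0.0000). ZE is vertical with |ZE| = 19.4 and E on the +y side, so E = (0.0000, 19.400). The virtual corner opposite Z is at (63.800, 19.400). Since A1 is tangent to MC there, GC ⟂ MC and since A1 is tangent to LE there, GL ⟂ LE, with radius 6.3, so the center G sits 6.3 in from both sides at G = (57.500, 13.100). Then |ZG| = |G − Z| = 58.973.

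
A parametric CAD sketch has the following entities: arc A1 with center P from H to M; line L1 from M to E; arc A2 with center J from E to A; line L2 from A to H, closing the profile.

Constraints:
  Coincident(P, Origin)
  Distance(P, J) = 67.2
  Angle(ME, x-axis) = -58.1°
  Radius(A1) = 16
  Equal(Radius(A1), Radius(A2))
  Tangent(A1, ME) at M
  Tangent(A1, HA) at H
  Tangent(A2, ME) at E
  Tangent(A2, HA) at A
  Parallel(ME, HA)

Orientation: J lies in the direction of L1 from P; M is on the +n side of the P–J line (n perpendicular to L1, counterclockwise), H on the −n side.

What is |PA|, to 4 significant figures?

69.08

The slot axis is L1's direction at -58.1°, so u = (cos -58.1°, sin -58.1°) = (0.5284, -0.8490) and n = (−sin -58.1°, cos -58.1°) = (0.8490, 0.5284). P is at the origin and J lies 67.2 along u from P, so J = 67.2·u = (35.51, -57.05). Tangency of A1 to both parallel lines with radius 16.0 puts M and H at P ± 16.0·n: M = (13.58, 8.455), H = (-13.58, -8.455). Equal radii place E and A the same way about J: E = J + 16.0·n = (49.09, -48.60), A = J − 16.0·n = (21.93, -65.51). Then |PA| = |A − P| = 69.08.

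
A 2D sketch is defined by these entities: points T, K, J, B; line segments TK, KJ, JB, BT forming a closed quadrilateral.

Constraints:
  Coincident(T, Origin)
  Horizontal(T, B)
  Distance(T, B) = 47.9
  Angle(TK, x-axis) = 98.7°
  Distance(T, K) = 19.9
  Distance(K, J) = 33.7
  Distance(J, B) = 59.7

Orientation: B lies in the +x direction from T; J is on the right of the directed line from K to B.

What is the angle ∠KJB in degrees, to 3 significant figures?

64.7°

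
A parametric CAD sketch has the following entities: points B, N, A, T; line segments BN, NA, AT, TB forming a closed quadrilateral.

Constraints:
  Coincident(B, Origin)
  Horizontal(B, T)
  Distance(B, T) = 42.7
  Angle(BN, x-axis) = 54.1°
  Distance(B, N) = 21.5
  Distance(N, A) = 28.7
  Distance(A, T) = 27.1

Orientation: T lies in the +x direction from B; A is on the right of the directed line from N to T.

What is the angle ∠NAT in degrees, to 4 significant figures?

77.03°

Checks: BN at 54.10° ✓; |NA| = 28.70 ✓; |AT| = 27.10 ✓.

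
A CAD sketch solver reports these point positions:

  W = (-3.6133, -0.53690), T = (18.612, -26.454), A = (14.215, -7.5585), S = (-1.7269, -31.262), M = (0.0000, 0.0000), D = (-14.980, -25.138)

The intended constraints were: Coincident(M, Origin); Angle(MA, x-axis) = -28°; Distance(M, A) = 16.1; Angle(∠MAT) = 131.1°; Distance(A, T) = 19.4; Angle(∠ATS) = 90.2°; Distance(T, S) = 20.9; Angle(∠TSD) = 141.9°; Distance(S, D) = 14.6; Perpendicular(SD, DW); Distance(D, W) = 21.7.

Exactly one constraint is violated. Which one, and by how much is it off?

Distance(D, W) = 21.7 — off by 5.40.

M = (0.00, 0.00) ✓; MA at -28.00° ✓; |MA| = 16.10 ✓; ∠MAT = 131.1° ✓; |AT| = 19.40 ✓; ∠ATS = 90.20° ✓; |TS| = 20.90 ✓; ∠TSD = 141.9° ✓; |SD| = 14.60 ✓; ∠(SD, DW) = 90.00° ✓; |DW| = 27.10 ✗.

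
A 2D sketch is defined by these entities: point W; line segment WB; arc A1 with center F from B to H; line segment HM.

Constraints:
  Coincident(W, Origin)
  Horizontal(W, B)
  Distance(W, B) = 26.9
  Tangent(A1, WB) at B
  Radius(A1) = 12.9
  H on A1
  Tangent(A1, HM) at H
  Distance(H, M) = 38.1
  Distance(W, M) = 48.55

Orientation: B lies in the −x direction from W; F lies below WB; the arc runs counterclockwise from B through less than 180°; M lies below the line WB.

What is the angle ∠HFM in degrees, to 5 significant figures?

71.295°

W is at the origin; WB is horizontal with |WB| = 26.9 and B on the −x side, so B = (-26.900, 0.0000). The tangent condition forces FB to be normal to WB, so F = B + (0, -12.9) = (-26.900, -12.900). Since FH ⟂ HM (tangency), |FM| = √(12.9² + 38.1²) = 40.225 regardless of where H sits on A1. So M lies on both circle(W, 48.55) and circle(F, 40.225); the below-WB intersection is M = (-7.2602, -48.004). H is the foot of the tangent from M: H = (-35.543, -22.476).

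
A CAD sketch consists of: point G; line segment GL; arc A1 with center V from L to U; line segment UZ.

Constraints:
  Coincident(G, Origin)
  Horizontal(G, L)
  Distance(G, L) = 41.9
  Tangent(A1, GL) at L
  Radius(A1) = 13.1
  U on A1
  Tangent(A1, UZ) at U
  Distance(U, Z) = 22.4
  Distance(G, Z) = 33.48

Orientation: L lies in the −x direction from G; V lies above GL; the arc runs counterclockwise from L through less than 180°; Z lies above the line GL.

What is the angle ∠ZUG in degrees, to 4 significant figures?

75.55°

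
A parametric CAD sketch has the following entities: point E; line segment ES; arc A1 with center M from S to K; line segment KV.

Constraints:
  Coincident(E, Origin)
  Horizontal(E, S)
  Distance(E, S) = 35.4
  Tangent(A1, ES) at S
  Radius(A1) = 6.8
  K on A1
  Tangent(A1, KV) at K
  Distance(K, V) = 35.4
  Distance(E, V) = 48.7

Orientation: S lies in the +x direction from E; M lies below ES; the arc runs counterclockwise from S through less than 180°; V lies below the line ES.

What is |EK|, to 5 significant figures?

29.291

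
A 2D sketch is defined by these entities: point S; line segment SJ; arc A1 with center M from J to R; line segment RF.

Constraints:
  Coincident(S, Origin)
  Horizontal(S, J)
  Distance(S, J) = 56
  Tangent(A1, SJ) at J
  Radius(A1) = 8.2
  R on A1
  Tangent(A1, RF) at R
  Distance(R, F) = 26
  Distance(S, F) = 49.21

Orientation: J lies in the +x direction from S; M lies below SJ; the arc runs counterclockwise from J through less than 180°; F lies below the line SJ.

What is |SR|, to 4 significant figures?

48.61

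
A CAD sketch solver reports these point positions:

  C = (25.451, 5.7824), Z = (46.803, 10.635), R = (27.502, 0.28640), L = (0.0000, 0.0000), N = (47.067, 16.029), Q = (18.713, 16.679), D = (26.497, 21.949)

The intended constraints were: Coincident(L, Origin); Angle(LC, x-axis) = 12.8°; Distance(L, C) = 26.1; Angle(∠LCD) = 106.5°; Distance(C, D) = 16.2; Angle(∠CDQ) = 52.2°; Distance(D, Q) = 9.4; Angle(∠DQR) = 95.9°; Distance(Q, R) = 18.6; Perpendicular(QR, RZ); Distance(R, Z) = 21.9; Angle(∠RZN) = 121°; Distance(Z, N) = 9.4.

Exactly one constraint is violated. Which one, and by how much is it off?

Distance(Z, N) = 9.4 — off by 4.00.

L = (0.00, 0.00) ✓; LC at 12.80° ✓; |LC| = 26.10 ✓; ∠LCD = 106.5° ✓; |CD| = 16.20 ✓; ∠CDQ = 52.20° ✓; |DQ| = 9.400 ✓; ∠DQR = 95.90° ✓; |QR| = 18.60 ✓; ∠(QR, RZ) = 90.00° ✓; |RZ| = 21.90 ✓; ∠RZN = 121.0° ✓; |ZN| = 5.400 ✗.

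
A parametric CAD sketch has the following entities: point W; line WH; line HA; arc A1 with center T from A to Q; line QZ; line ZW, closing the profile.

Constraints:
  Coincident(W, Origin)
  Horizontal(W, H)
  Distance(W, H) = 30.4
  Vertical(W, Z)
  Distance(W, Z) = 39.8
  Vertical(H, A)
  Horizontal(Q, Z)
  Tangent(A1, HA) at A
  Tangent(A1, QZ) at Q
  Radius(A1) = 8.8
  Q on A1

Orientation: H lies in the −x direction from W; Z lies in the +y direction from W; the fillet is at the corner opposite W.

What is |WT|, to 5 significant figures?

37.783

W and Z share the same x with |WZ| = 39.8 and Z on the +y side, so Z = (0.0000, 39.800). The virtual corner opposite W is at (-30.400, 39.800). The tangent condition forces TA to be normal to HA and the tangent condition forces TQ to be normal to QZ, with radius 8.8, so the center T sits 8.8 in from both sides at T = (-21.600, 31.000). Then |WT| = |T − W| = 37.783.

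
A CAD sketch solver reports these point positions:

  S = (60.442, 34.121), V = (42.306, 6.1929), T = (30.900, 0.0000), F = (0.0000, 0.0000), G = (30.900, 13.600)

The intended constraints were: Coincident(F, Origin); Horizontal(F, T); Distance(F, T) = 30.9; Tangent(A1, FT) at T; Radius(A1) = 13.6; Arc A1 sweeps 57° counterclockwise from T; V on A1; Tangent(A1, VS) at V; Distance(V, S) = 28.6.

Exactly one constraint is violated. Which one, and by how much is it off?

Distance(V, S) = 28.6 — off by 4.70.

F = (0.00, 0.00) ✓; F.y = 0.00, T.y = 0.00 ✓; |FT| = 30.90 ✓; ∠(GT, TF) = 90.00° ✓; |GT| = 13.60 ✓; bearing(G→V) − bearing(G→T) = 57.00° ✓; |GV| = 13.60 ✓; ∠(GV, VS) = 90.00° ✓; |VS| = 33.30 ✗.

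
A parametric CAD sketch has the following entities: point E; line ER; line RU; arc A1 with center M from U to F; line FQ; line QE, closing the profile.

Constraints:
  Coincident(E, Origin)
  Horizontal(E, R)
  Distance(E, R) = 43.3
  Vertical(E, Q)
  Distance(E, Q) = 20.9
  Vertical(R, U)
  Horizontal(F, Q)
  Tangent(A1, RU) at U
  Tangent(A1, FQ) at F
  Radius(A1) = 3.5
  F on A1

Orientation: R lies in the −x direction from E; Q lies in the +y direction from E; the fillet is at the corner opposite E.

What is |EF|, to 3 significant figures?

45.0

E is at the origin; ER is horizontal with |ER| = 43.3 and R on the −x side, so R = (-43.3, 0.00). E and Q share the same x with |EQ| = 20.9 and Q on the +y side, so Q = (0.00, 20.9). The virtual corner opposite E is at (-43.3, 20.9). A1 meets RU tangentially, so MU is at right angles to RU and the tangent condition forces MF to be normal to FQ, with radius 3.5, so the center M sits 3.5 in from both sides at M = (-39.8, 17.4). That places the tangent points at U = (-43.3, 17.4) on RU and F = (-39.8, 20.9) on FQ. Then |EF| = |F − E| = 45.0.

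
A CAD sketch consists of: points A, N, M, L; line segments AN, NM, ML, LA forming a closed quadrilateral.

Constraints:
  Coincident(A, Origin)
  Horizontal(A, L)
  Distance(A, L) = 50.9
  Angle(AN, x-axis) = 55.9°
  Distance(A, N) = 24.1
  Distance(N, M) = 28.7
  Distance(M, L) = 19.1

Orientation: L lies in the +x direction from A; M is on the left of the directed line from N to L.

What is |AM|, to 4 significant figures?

45.33

Checks: |NM| = 28.70 ✓; |ML| = 19.10 ✓.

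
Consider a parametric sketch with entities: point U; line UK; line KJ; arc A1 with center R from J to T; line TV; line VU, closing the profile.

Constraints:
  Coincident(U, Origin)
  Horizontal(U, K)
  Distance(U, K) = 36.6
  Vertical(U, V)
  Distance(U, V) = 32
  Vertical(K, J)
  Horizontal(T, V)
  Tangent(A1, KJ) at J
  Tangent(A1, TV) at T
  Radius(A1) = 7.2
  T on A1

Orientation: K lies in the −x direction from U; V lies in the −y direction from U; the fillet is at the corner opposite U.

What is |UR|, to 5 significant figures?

38.463

U is at the origin; U and K share the same y with |UK| = 36.6 and K on the −x side, so K = (-36.600, 0.0000). UV is vertical with |UV| = 32.0 and V on the −y side, so V = (0.0000, -32.000). The virtual corner opposite U is at (-36.600, -32.000). A1 meets KJ tangentially, so RJ is at right angles to KJ and A1 meets TV tangentially, so RT is at right angles to TV, with radius 7.2, so the center R sits 7.2 in from both sides at R = (-29.400, -24.800). Then |UR| = |R − U| = 38.463.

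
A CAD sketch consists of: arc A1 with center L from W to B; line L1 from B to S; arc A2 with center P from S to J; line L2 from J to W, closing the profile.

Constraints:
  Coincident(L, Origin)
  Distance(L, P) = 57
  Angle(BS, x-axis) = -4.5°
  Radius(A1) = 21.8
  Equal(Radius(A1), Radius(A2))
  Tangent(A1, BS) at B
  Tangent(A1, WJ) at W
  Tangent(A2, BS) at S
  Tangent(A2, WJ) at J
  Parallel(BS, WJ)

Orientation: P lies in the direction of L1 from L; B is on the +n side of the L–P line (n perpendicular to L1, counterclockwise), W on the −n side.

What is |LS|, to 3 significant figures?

61.0

Tangency of A1 to both parallel lines with radius 21.8 puts B and W at L ± 21.8·n: B = (1.71, 21.7), W = (-1.71, -21.7). Equal radii place S and J the same way about P: S = P + 21.8·n = (58.5, 17.3), J = P − 21.8·n = (55.1, -26.2). Then |LS| = |S − L| = 61.0.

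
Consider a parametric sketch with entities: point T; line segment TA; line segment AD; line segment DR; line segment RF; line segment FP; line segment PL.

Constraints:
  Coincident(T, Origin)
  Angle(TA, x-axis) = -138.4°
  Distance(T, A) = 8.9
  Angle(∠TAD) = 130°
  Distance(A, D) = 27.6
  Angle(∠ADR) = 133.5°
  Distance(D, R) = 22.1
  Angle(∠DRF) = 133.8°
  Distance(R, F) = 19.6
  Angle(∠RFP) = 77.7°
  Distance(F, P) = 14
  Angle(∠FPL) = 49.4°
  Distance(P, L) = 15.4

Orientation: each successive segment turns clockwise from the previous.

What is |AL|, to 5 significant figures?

47.214

T is at the origin; TA runs at -138.4° with length 8.9, so A = (-6.6554, -5.9089). ∠TAD = 130.0° gives AD at 171.60° from the x-axis; with |AD| = 27.6, D = (-33.959, -1.8771). ∠ADR = 133.5° gives DR at 125.10° from the x-axis; with |DR| = 22.1, R = (-46.667, 16.204). ∠DRF = 133.8° gives RF at 78.900° from the x-axis; with |RF| = 19.6, F = (-42.894, 35.437). ∠RFP = 77.7° gives FP at -23.400° from the x-axis; with |FP| = 14.0, P = (-30.045, 29.877). ∠FPL = 49.4° gives PL at -154.00° from the x-axis; with |PL| = 15.4, L = (-43.886, 23.126). Then |AL| = |L − A| = 47.214.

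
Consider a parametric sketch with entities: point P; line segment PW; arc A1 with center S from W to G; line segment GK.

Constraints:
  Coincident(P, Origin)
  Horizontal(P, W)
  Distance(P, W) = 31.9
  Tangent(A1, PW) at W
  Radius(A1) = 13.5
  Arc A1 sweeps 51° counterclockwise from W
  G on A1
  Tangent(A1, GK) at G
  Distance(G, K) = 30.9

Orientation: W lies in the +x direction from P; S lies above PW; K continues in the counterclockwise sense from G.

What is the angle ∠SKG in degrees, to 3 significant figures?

23.6°

P is at the origin; P and W share the same y with |PW| = 31.9 and W on the +x side, so W = (31.9, 0.00). Tangency of A1 to PW means the radius SW is perpendicular to PW, so S = W + (0, 13.5) = (31.9, 13.5). On A1, W sits at bearing -90° from S; a 51° counterclockwise sweep puts G at bearing -39°, so G = S + 13.5·(cos -39°, sin -39°) = (42.4, 5.00). A1 meets GK tangentially, so SG is at right angles to GK, so GK runs along (−sin -39°, cos -39°); with |GK| = 30.9, K = (61.8, 29.0). Then cos ∠SKG = KS·KG / (|KS||KG|), giving 23.6°.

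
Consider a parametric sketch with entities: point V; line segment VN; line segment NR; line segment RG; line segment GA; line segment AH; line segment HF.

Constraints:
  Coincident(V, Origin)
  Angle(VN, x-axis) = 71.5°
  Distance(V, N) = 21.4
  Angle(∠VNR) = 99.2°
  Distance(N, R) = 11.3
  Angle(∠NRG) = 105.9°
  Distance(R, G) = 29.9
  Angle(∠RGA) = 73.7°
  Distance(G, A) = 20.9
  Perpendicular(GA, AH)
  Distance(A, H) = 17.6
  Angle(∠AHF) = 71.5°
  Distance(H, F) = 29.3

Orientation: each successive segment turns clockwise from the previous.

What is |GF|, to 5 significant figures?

10.787

V is at the origin; VN runs at 71.5° with length 21.4, so N = (6.7903, 20.294). ∠VNR = 99.2° gives NR at -9.3000° from the x-axis; with |NR| = 11.3, R = (17.942, 18.468). ∠NRG = 105.9° gives RG at -83.400° from the x-axis; with |RG| = 29.9, G = (21.378, -11.234). ∠RGA = 73.7° gives GA at 170.30° from the x-axis; with |GA| = 20.9, A = (0.77721, -7.7124). The perpendicularity gives AH at right angles to GA, so AH runs at 80.300°; with |AH| = 17.6, H = (3.7426, 9.6360). ∠AHF = 71.5° gives HF at -28.200° from the x-axis; with |HF| = 29.3, F = (29.565, -4.2098). Then |GF| = |F − G| = 10.787.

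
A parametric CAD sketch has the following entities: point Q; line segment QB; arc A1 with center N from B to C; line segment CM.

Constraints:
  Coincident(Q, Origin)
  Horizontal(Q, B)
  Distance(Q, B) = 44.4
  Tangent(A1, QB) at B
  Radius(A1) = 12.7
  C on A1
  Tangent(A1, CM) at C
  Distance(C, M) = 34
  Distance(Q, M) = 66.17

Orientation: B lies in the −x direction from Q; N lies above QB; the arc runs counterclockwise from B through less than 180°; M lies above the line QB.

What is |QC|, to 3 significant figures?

36.8

Checks: Q = (0.00, 0.00) ✓; |NC| = 12.70 ✓; ∠(NC, CM) = 90.00° ✓; |CM| = 34.00 ✓; |QM| = 66.17 ✓.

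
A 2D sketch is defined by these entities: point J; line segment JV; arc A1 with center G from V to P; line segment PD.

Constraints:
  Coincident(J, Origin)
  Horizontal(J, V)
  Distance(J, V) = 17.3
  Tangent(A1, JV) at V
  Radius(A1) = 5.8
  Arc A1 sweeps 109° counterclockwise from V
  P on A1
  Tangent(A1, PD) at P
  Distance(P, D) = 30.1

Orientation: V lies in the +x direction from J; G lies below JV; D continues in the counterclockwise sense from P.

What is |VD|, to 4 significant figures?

36.41

On A1, V sits at bearing 90° from G; a 109° counterclockwise sweep puts P at bearing 199°, so P = G + 5.8·(cos 199°, sin 199°) = (11.82, -7.688). Since A1 is tangent to PD there, GP ⟂ PD, so PD runs along (−sin 199°, cos 199°); with |PD| = 30.1, D = (21.62, -36.15). Then |VD| = |D − V| = 36.41.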